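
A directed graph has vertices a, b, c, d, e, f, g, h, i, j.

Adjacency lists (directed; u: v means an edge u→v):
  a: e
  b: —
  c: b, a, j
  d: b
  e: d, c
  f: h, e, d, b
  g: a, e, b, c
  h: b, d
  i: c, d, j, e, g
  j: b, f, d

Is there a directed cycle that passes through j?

Yes

j is on a cycle iff j can reach itself via ≥1 edge.
j → f → e → c → j — yes.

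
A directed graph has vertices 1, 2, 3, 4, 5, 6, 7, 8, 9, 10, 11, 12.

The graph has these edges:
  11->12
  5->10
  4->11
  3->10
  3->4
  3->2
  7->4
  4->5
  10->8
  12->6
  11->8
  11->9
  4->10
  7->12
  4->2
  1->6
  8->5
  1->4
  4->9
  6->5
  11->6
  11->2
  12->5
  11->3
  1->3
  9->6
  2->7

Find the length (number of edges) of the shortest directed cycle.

For each vertex v, BFS finds the shortest path from v back to v.
The shortest such closed walk is 3 → 4 → 11 → 3, length 3.

3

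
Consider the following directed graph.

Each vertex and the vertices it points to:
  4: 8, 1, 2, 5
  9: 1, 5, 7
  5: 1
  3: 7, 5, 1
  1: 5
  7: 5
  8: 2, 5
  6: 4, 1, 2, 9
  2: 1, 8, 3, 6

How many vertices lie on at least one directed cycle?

6

A vertex is on a directed cycle iff it belongs to a strongly connected component of size ≥ 2 (or has a self-loop).
The vertices on cycles are {1, 2, 4, 5, 6, 8} — 6 in total.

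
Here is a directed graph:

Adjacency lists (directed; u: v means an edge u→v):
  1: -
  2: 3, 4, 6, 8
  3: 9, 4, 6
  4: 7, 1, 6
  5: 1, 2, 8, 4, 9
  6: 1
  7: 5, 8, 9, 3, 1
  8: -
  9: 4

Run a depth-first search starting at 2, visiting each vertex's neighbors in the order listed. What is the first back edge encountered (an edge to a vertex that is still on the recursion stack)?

DFS from 2 (visiting each vertex's neighbors in the order listed); mark gray on enter, black on exit:
2 gray
  3 gray
    9 gray
      4 gray
        7 gray
          5 gray
            1 gray
            1 black
            5→2: 2 is gray → back edge
First back edge: 5 → 2.

5→2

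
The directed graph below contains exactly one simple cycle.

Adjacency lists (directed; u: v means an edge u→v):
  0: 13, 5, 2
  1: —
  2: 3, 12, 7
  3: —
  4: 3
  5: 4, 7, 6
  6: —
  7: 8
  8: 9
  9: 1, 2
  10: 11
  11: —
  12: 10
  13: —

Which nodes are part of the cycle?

2, 7, 8, 9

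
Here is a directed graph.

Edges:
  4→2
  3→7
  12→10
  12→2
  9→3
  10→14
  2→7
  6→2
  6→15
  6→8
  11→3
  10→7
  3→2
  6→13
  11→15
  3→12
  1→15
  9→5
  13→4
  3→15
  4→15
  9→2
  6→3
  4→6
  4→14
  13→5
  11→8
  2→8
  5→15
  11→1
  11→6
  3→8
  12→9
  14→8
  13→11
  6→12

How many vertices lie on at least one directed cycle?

7

A vertex is on a directed cycle iff it belongs to a strongly connected component of size ≥ 2 (or has a self-loop).
The vertices on cycles are {3, 4, 6, 9, 11, 12, 13} — 7 in total.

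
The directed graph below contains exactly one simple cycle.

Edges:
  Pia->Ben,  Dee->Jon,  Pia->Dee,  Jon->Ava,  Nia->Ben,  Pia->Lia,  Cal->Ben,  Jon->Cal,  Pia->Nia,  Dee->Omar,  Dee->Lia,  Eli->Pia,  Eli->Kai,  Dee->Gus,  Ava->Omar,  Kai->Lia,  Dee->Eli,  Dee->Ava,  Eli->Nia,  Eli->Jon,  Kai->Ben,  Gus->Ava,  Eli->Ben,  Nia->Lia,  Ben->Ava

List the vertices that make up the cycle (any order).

Dee, Eli, Pia

DFS with gray/black marking from Dee:
Dee gray
  Jon gray
    Cal gray
      Ben gray
        Ava gray
          Omar gray
          Omar black
        Ava black
      Ben black
    Cal black
    Jon→Ava: Ava black — skip
  Jon black
  Gus gray
    Gus→Ava: Ava black — skip
  Gus black
  Dee→Omar: Omar black — skip
  Lia gray
  Lia black
  Dee→Ava: Ava black — skip
  Eli gray
    Eli→Jon: Jon black — skip
    Kai gray
      Kai→Ben: Ben black — skip
      Kai→Lia: Lia black — skip
    Kai black
    Pia gray
      Pia→Lia: Lia black — skip
      Pia→Ben: Ben black — skip
      Nia gray
        Nia→Ben: Ben black — skip
        Nia→Lia: Lia black — skip
      Nia black
      Pia→Dee: Dee is gray → back edge
Back edge closes the cycle Dee → Eli → Pia → Dee; its vertices are {Dee, Eli, Pia}.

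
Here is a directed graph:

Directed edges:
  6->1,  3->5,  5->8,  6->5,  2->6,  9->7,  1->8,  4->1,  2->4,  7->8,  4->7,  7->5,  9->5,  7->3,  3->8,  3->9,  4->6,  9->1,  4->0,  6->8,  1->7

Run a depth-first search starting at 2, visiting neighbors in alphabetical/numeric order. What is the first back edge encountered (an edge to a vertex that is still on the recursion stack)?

9->1

DFS from 2 (visiting neighbors in alphabetical/numeric order); mark gray on enter, black on exit:
2 gray
  4 gray
    0 gray
    0 black
    1 gray
      7 gray
        3 gray
          5 gray
            8 gray
            8 black
          5 black
          3→8: 8 black — skip
          9 gray
            9→1: 1 is gray → back edge
First back edge: 9 → 1.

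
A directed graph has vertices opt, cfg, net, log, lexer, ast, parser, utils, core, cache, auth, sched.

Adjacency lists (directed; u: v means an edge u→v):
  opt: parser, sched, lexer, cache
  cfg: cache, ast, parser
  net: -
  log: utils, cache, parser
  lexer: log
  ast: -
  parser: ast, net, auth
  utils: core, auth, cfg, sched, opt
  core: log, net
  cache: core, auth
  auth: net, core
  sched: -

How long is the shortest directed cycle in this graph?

3

For each vertex v, BFS finds the shortest path from v back to v.
The shortest such closed walk is log → cache → core → log, length 3.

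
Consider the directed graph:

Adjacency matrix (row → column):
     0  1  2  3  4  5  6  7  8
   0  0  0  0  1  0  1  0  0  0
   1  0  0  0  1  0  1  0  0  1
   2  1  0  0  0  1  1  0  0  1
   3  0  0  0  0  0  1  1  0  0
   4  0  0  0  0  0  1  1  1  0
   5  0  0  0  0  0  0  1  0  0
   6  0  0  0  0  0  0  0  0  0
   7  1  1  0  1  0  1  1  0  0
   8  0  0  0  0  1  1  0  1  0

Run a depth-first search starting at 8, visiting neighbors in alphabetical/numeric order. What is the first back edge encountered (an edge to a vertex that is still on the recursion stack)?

DFS from 8 (visiting neighbors in alphabetical/numeric order); mark gray on enter, black on exit:
8 gray
  4 gray
    5 gray
      6 gray
      6 black
    5 black
    4→6: 6 black — skip
    7 gray
      0 gray
        3 gray
          3→5: 5 black — skip
          3→6: 6 black — skip
        3 black
        0→5: 5 black — skip
      0 black
      1 gray
        1→3: 3 black — skip
        1→5: 5 black — skip
        1→8: 8 is gray → back edge
First back edge: 1 → 8.

1->8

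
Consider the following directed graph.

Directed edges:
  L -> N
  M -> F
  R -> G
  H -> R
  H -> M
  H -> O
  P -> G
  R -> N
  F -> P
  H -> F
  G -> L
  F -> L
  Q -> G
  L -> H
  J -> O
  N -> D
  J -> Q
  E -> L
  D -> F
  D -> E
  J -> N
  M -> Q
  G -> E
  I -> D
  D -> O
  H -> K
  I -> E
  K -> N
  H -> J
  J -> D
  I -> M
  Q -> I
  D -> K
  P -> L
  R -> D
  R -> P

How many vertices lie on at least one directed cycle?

A vertex is on a directed cycle iff it belongs to a strongly connected component of size ≥ 2 (or has a self-loop).
The vertices on cycles are {D, E, F, G, H, I, J, K, L, M, N, P, Q, R} — 14 in total.

14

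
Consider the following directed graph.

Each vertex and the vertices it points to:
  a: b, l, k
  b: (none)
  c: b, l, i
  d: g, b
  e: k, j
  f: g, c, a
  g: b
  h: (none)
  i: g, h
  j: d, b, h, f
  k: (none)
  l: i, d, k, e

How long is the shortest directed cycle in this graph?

For each vertex v, BFS finds the shortest path from v back to v.
The shortest such closed walk is j → f → a → l → e → j, length 5.

5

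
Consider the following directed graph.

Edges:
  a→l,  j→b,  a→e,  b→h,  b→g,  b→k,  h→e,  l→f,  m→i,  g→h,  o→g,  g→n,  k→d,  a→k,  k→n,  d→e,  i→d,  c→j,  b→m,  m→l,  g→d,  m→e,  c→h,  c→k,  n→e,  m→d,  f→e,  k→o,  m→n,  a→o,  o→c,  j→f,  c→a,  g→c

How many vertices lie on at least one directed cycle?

A vertex is on a directed cycle iff it belongs to a strongly connected component of size ≥ 2 (or has a self-loop).
The vertices on cycles are {a, b, c, g, j, k, o} — 7 in total.

7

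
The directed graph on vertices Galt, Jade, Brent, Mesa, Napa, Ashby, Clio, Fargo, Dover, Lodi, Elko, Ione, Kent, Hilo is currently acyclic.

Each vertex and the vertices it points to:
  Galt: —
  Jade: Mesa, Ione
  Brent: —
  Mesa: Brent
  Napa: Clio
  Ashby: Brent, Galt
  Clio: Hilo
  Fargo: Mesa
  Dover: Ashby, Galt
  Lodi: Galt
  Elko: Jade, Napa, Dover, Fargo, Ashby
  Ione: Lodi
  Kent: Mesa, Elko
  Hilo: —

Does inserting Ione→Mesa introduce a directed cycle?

No

Adding Ione→Mesa creates a cycle iff Mesa can already reach Ione.
Explore from Mesa: no path reaches Ione. The graph stays acyclic.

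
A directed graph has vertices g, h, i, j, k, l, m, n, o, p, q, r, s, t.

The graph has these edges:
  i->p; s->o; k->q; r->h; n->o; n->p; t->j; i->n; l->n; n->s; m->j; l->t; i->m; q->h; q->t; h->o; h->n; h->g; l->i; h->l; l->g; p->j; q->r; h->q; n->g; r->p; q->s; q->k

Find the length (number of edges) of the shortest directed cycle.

For each vertex v, BFS finds the shortest path from v back to v.
The shortest such closed walk is h → q → h, length 2.

2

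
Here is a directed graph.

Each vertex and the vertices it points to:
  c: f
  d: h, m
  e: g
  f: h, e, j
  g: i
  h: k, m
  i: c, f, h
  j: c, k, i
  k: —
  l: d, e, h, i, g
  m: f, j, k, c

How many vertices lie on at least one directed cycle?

8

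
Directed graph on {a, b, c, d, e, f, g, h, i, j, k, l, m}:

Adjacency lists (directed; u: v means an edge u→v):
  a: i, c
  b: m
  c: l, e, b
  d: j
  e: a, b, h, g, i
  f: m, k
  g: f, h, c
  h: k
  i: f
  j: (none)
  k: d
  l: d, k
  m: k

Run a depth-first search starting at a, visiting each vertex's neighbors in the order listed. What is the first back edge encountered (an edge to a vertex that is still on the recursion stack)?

e→a

DFS from a (visiting each vertex's neighbors in the order listed); mark gray on enter, black on exit:
a gray
  i gray
    f gray
      m gray
        k gray
          d gray
            j gray
            j black
          d black
        k black
      m black
      f→k: k black — skip
    f black
  i black
  c gray
    l gray
      l→d: d black — skip
      l→k: k black — skip
    l black
    e gray
      e→a: a is gray → back edge
First back edge: e → a.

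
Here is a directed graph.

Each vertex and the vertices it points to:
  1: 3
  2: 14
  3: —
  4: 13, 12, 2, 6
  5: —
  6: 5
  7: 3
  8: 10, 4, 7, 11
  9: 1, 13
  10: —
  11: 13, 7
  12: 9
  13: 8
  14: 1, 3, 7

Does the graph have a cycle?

DFS with white/gray/black marking, starting from 2:
2 gray
  14 gray
    1 gray
      3 gray
      3 black
    1 black
    14→3: 3 black — skip
    7 gray
      7→3: 3 black — skip
    7 black
  14 black
2 black
4 gray
  13 gray
    8 gray
      10 gray
      10 black
      8→4: 4 is gray → back edge
Back edge found, so a cycle exists: 4 → 13 → 8 → 4.

Yes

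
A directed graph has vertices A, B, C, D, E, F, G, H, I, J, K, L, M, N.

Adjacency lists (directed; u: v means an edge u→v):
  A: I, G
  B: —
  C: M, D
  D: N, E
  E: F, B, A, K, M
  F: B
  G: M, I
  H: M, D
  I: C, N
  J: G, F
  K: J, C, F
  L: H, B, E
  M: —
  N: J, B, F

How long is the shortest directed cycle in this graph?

For each vertex v, BFS finds the shortest path from v back to v.
The shortest such closed walk is E → K → C → D → E, length 4.

4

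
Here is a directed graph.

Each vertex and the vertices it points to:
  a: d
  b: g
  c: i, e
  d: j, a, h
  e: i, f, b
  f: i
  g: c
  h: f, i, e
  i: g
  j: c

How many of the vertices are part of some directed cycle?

8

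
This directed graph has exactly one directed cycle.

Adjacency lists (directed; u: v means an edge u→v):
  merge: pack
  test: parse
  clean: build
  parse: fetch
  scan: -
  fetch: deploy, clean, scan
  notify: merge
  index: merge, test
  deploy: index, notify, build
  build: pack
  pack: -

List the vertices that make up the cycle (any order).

test, fetch, index, parse, deploy

DFS with gray/black marking from fetch:
fetch gray
  deploy gray
    index gray
      merge gray
        pack gray
        pack black
      merge black
      test gray
        parse gray
          parse→fetch: fetch is gray → back edge
Back edge closes the cycle fetch → deploy → index → test → parse → fetch; its vertices are {test, fetch, index, parse, deploy}.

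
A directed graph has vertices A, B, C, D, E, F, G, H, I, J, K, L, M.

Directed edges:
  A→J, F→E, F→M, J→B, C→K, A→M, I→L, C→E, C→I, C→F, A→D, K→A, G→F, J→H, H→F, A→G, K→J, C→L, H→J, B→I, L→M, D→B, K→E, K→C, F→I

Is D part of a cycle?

D lies on a cycle iff there is a path from D back to itself.
Exploring from D, it never reaches itself; equivalently, its strongly connected component is a singleton.

No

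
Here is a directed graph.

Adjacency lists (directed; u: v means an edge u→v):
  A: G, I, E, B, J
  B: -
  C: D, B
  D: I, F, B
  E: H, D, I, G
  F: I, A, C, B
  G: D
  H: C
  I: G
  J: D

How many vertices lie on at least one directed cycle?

A vertex is on a directed cycle iff it belongs to a strongly connected component of size ≥ 2 (or has a self-loop).
The vertices on cycles are {A, C, D, E, F, G, H, I, J} — 9 in total.

9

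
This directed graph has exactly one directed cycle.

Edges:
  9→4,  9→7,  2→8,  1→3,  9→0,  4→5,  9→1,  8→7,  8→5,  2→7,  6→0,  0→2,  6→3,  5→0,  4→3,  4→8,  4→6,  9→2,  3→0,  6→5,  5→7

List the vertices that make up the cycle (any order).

DFS with gray/black marking from 2:
2 gray
  8 gray
    5 gray
      7 gray
      7 black
      0 gray
        0→2: 2 is gray → back edge
Back edge closes the cycle 2 → 8 → 5 → 0 → 2; its vertices are {0, 2, 5, 8}.

0, 2, 5, 8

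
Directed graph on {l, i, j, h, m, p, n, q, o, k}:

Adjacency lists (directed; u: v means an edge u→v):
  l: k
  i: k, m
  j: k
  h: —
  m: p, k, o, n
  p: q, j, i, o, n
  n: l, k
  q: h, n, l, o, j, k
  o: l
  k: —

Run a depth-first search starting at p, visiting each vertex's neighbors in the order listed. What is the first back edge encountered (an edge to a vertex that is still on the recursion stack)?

m→p

DFS from p (visiting each vertex's neighbors in the order listed); mark gray on enter, black on exit:
p gray
  q gray
    h gray
    h black
    n gray
      l gray
        k gray
        k black
      l black
      n→k: k black — skip
    n black
    q→l: l black — skip
    o gray
      o→l: l black — skip
    o black
    j gray
      j→k: k black — skip
    j black
    q→k: k black — skip
  q black
  p→j: j black — skip
  i gray
    i→k: k black — skip
    m gray
      m→p: p is gray → back edge
First back edge: m → p.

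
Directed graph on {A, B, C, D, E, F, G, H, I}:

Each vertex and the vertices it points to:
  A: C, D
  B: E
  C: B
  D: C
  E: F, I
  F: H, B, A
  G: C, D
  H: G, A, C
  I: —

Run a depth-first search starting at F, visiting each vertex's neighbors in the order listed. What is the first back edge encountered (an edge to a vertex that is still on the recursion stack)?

DFS from F (visiting each vertex's neighbors in the order listed); mark gray on enter, black on exit:
F gray
  H gray
    G gray
      C gray
        B gray
          E gray
            E→F: F is gray → back edge
First back edge: E → F.

E→F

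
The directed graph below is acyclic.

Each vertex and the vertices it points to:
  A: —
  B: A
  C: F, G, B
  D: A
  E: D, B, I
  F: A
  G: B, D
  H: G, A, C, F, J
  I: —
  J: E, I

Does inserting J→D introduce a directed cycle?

No

Adding J→D creates a cycle iff D can already reach J.
Explore from D: no path reaches J. The graph stays acyclic.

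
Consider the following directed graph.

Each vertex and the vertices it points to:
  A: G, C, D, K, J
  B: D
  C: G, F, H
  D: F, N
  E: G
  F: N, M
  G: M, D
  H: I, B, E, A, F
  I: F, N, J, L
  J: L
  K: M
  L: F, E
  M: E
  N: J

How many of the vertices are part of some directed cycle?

11

A vertex is on a directed cycle iff it belongs to a strongly connected component of size ≥ 2 (or has a self-loop).
The vertices on cycles are {A, C, D, E, F, G, H, J, L, M, N} — 11 in total.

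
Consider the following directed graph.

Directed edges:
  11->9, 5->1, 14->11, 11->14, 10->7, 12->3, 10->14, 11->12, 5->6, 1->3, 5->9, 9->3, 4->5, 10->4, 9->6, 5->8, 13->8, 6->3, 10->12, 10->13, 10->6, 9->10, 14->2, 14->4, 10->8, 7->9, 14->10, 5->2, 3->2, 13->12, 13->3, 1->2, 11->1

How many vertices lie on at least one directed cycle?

A vertex is on a directed cycle iff it belongs to a strongly connected component of size ≥ 2 (or has a self-loop).
The vertices on cycles are {4, 5, 7, 9, 10, 11, 14} — 7 in total.

7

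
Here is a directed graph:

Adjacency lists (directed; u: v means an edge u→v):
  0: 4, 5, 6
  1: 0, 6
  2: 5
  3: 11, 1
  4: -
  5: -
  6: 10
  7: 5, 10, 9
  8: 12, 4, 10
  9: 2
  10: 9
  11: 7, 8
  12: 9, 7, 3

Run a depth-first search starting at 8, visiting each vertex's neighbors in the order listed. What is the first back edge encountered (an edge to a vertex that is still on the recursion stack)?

DFS from 8 (visiting each vertex's neighbors in the order listed); mark gray on enter, black on exit:
8 gray
  12 gray
    9 gray
      2 gray
        5 gray
        5 black
      2 black
    9 black
    7 gray
      7→5: 5 black — skip
      10 gray
        10→9: 9 black — skip
      10 black
      7→9: 9 black — skip
    7 black
    3 gray
      11 gray
        11→7: 7 black — skip
        11→8: 8 is gray → back edge
First back edge: 11 → 8.

11->8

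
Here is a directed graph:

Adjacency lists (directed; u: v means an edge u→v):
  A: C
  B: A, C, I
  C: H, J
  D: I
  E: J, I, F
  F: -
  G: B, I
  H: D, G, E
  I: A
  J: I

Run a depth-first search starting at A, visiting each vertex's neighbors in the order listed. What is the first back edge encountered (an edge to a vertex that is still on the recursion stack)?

I->A

DFS from A (visiting each vertex's neighbors in the order listed); mark gray on enter, black on exit:
A gray
  C gray
    H gray
      D gray
        I gray
          I→A: A is gray → back edge
First back edge: I → A.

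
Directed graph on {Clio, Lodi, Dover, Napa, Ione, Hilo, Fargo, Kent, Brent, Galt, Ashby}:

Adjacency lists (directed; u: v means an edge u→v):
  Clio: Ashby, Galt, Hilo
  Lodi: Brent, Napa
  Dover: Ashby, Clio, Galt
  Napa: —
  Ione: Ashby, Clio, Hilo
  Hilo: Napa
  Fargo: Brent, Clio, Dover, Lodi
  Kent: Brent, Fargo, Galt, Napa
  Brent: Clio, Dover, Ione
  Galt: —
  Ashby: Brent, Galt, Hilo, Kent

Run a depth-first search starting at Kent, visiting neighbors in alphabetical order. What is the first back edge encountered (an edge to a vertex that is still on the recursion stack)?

DFS from Kent (visiting neighbors in alphabetical order); mark gray on enter, black on exit:
Kent gray
  Brent gray
    Clio gray
      Ashby gray
        Ashby→Brent: Brent is gray → back edge
First back edge: Ashby → Brent.

Ashby->Brent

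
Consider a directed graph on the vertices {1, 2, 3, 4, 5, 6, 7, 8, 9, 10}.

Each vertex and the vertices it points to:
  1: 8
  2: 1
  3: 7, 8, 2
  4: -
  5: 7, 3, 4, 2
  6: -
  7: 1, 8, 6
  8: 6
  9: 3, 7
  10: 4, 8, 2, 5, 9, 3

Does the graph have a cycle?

No

DFS with white/gray/black marking, starting from 5:
5 gray
  7 gray
    1 gray
      8 gray
        6 gray
        6 black
      8 black
    1 black
    7→8: 8 black — skip
    7→6: 6 black — skip
  7 black
  3 gray
    3→7: 7 black — skip
    3→8: 8 black — skip
    2 gray
      2→1: 1 black — skip
    2 black
  3 black
  4 gray
  4 black
  5→2: 2 black — skip
5 black
9 gray
  9→3: 3 black — skip
  9→7: 7 black — skip
9 black
10 gray
  10→4: 4 black — skip
  10→8: 8 black — skip
  10→2: 2 black — skip
  10→5: 5 black — skip
  10→9: 9 black — skip
  10→3: 3 black — skip
10 black
Every edge goes to a white or black vertex — no back edge, so the graph is acyclic.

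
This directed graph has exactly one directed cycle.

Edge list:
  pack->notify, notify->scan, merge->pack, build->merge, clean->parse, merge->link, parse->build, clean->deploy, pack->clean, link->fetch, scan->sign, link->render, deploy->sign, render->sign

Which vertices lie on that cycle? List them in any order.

DFS with gray/black marking from merge:
merge gray
  link gray
    render gray
      sign gray
      sign black
    render black
    fetch gray
    fetch black
  link black
  pack gray
    notify gray
      scan gray
        scan→sign: sign black — skip
      scan black
    notify black
    clean gray
      deploy gray
        deploy→sign: sign black — skip
      deploy black
      parse gray
        build gray
          build→merge: merge is gray → back edge
Back edge closes the cycle merge → pack → clean → parse → build → merge; its vertices are {pack, build, clean, merge, parse}.

pack, build, clean, merge, parse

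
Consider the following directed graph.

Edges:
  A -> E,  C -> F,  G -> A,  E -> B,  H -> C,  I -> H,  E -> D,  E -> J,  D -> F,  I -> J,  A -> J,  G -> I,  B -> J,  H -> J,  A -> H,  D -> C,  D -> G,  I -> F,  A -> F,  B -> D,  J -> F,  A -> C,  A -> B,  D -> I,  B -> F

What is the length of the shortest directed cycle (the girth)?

For each vertex v, BFS finds the shortest path from v back to v.
The shortest such closed walk is D → G → A → B → D, length 4.

4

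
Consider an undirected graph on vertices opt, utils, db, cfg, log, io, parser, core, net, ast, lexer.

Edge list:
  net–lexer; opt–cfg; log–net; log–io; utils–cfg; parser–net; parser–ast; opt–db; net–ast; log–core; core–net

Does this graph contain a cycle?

DFS, tracking each vertex's parent; an edge to a visited non-parent vertex closes a cycle.
Start from lexer:
visit lexer (parent –)
  visit net (parent lexer)
    visit ast (parent net)
      visit parser (parent ast)
        parser–net: net visited and ≠ parent → cycle
Cycle: net – ast – parser – net.

Yes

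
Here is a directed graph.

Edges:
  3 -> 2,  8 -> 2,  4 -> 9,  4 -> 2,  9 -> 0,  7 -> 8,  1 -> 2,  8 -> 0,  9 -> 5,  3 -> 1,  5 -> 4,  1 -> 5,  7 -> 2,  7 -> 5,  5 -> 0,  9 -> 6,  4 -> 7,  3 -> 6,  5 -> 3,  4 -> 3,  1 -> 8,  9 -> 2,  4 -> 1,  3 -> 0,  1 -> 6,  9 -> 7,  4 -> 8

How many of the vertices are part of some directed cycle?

6

A vertex is on a directed cycle iff it belongs to a strongly connected component of size ≥ 2 (or has a self-loop).
The vertices on cycles are {1, 3, 4, 5, 7, 9} — 6 in total.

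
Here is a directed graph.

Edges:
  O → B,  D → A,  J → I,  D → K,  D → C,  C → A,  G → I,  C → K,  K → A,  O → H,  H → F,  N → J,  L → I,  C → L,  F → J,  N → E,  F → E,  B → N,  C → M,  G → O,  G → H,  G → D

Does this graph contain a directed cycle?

No

DFS with white/gray/black marking, starting from D:
D gray
  C gray
    K gray
      A gray
      A black
    K black
    L gray
      I gray
      I black
    L black
    C→A: A black — skip
    M gray
    M black
  C black
  D→K: K black — skip
  D→A: A black — skip
D black
B gray
  N gray
    E gray
    E black
    J gray
      J→I: I black — skip
    J black
  N black
B black
F gray
  F→E: E black — skip
  F→J: J black — skip
F black
G gray
  G→I: I black — skip
  G→D: D black — skip
  H gray
    H→F: F black — skip
  H black
  O gray
    O→H: H black — skip
    O→B: B black — skip
  O black
G black
Every edge goes to a white or black vertex — no back edge, so the graph is acyclic.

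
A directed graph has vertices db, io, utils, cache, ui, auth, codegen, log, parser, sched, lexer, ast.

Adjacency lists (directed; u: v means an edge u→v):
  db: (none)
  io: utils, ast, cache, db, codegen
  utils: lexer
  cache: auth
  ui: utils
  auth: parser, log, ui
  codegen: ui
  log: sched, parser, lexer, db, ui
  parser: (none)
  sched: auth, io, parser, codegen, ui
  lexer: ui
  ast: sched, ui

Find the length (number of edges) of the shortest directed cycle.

For each vertex v, BFS finds the shortest path from v back to v.
The shortest such closed walk is io → ast → sched → io, length 3.

3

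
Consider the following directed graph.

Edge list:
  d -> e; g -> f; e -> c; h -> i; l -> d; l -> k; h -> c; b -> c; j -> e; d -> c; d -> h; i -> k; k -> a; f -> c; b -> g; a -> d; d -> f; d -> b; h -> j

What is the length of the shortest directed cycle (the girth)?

For each vertex v, BFS finds the shortest path from v back to v.
The shortest such closed walk is d → h → i → k → a → d, length 5.

5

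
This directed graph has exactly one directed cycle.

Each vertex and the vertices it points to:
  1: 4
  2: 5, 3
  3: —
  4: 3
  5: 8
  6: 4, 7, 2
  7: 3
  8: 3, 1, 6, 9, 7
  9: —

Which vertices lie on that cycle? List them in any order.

2, 5, 6, 8

DFS with gray/black marking from 8:
8 gray
  3 gray
  3 black
  1 gray
    4 gray
      4→3: 3 black — skip
    4 black
  1 black
  6 gray
    6→4: 4 black — skip
    7 gray
      7→3: 3 black — skip
    7 black
    2 gray
      5 gray
        5→8: 8 is gray → back edge
Back edge closes the cycle 8 → 6 → 2 → 5 → 8; its vertices are {2, 5, 6, 8}.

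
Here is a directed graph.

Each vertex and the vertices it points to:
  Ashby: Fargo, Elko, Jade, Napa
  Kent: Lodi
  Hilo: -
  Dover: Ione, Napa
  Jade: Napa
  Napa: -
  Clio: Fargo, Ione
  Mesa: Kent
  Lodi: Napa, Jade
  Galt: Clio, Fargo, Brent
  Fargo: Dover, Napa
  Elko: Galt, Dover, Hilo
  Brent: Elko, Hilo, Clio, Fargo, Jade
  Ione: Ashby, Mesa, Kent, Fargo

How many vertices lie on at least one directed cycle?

A vertex is on a directed cycle iff it belongs to a strongly connected component of size ≥ 2 (or has a self-loop).
The vertices on cycles are {Clio, Elko, Galt, Ione, Ashby, Brent, Dover, Fargo} — 8 in total.

8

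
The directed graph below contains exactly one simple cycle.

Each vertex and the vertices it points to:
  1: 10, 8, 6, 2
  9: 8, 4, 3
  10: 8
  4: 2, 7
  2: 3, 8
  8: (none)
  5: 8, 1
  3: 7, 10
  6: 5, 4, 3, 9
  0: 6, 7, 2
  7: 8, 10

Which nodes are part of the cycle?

1, 5, 6

DFS with gray/black marking from 6:
6 gray
  5 gray
    8 gray
    8 black
    1 gray
      10 gray
        10→8: 8 black — skip
      10 black
      1→8: 8 black — skip
      1→6: 6 is gray → back edge
Back edge closes the cycle 6 → 5 → 1 → 6; its vertices are {1, 5, 6}.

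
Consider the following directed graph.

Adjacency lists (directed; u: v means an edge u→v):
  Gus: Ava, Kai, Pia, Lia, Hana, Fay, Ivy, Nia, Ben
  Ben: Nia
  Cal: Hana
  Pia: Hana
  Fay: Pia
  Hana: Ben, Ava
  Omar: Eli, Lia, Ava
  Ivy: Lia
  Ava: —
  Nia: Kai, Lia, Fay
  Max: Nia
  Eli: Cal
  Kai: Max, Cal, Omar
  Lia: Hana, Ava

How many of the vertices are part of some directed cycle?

11

A vertex is on a directed cycle iff it belongs to a strongly connected component of size ≥ 2 (or has a self-loop).
The vertices on cycles are {Ben, Cal, Eli, Fay, Kai, Lia, Max, Nia, Pia, Hana, Omar} — 11 in total.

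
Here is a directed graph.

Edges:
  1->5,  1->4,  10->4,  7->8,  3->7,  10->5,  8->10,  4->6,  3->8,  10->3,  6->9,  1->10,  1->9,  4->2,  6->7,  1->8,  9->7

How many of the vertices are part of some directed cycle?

7

A vertex is on a directed cycle iff it belongs to a strongly connected component of size ≥ 2 (or has a self-loop).
The vertices on cycles are {3, 4, 6, 7, 8, 9, 10} — 7 in total.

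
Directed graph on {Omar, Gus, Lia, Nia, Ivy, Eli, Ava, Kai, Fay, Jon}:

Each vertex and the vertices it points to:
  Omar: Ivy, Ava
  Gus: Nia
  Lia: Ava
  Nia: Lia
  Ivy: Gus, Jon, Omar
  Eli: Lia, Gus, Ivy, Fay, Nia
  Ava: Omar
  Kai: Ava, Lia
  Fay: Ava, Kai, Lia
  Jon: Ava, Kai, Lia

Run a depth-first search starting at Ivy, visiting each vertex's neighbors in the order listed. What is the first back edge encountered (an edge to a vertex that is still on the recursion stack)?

Omar→Ivy

DFS from Ivy (visiting each vertex's neighbors in the order listed); mark gray on enter, black on exit:
Ivy gray
  Gus gray
    Nia gray
      Lia gray
        Ava gray
          Omar gray
            Omar→Ivy: Ivy is gray → back edge
First back edge: Omar → Ivy.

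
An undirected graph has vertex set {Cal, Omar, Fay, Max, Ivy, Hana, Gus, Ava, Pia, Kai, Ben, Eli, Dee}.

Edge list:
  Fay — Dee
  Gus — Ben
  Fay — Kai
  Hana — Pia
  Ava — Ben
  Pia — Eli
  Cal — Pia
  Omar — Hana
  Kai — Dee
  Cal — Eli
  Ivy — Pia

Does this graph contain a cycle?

Yes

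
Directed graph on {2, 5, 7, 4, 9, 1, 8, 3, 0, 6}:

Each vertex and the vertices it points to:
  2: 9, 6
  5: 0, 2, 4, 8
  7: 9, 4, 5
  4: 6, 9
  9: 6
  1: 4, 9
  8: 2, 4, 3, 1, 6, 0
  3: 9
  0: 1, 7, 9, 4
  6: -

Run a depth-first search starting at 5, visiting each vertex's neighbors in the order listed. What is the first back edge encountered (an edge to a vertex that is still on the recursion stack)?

DFS from 5 (visiting each vertex's neighbors in the order listed); mark gray on enter, black on exit:
5 gray
  0 gray
    1 gray
      4 gray
        6 gray
        6 black
        9 gray
          9→6: 6 black — skip
        9 black
      4 black
      1→9: 9 black — skip
    1 black
    7 gray
      7→9: 9 black — skip
      7→4: 4 black — skip
      7→5: 5 is gray → back edge
First back edge: 7 → 5.

7→5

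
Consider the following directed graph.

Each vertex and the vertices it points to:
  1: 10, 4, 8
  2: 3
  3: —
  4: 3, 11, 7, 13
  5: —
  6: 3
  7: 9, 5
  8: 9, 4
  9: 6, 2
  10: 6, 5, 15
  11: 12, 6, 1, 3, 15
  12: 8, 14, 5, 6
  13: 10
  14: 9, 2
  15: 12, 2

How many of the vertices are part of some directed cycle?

8

A vertex is on a directed cycle iff it belongs to a strongly connected component of size ≥ 2 (or has a self-loop).
The vertices on cycles are {1, 4, 8, 10, 11, 12, 13, 15} — 8 in total.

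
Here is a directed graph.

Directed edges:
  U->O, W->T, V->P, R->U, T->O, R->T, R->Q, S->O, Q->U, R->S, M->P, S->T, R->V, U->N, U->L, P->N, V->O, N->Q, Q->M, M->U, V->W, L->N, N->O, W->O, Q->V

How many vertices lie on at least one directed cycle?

A vertex is on a directed cycle iff it belongs to a strongly connected component of size ≥ 2 (or has a self-loop).
The vertices on cycles are {L, M, N, P, Q, U, V} — 7 in total.

7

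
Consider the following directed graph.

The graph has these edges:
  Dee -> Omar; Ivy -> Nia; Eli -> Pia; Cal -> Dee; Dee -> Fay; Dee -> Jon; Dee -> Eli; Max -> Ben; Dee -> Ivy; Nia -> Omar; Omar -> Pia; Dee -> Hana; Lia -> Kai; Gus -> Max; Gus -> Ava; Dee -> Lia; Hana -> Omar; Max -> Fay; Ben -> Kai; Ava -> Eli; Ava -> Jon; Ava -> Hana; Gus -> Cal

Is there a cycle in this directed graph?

DFS with white/gray/black marking, starting from Eli:
Eli gray
  Pia gray
  Pia black
Eli black
Omar gray
  Omar→Pia: Pia black — skip
Omar black
Cal gray
  Dee gray
    Jon gray
    Jon black
    Dee→Omar: Omar black — skip
    Ivy gray
      Nia gray
        Nia→Omar: Omar black — skip
      Nia black
    Ivy black
    Lia gray
      Kai gray
      Kai black
    Lia black
    Hana gray
      Hana→Omar: Omar black — skip
    Hana black
    Fay gray
    Fay black
    Dee→Eli: Eli black — skip
  Dee black
Cal black
Ben gray
  Ben→Kai: Kai black — skip
Ben black
Gus gray
  Ava gray
    Ava→Hana: Hana black — skip
    Ava→Jon: Jon black — skip
    Ava→Eli: Eli black — skip
  Ava black
  Max gray
    Max→Fay: Fay black — skip
    Max→Ben: Ben black — skip
  Max black
  Gus→Cal: Cal black — skip
Gus black
Every edge goes to a white or black vertex — no back edge, so the graph is acyclic.

No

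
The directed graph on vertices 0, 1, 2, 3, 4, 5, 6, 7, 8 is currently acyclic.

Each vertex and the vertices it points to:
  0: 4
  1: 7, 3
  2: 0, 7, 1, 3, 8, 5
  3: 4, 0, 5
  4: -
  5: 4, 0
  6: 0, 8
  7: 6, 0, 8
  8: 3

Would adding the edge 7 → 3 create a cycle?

No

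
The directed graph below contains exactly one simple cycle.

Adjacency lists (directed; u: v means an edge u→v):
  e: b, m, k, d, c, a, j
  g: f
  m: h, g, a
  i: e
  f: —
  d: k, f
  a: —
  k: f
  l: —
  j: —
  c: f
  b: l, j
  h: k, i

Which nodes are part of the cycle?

e, h, i, m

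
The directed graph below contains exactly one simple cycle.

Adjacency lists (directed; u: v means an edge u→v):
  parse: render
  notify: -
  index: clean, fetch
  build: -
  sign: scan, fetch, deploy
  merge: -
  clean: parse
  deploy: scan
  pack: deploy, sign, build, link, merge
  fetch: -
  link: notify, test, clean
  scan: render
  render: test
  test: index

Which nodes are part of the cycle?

test, clean, index, parse, render

DFS with gray/black marking from test:
test gray
  index gray
    clean gray
      parse gray
        render gray
          render→test: test is gray → back edge
Back edge closes the cycle test → index → clean → parse → render → test; its vertices are {test, clean, index, parse, render}.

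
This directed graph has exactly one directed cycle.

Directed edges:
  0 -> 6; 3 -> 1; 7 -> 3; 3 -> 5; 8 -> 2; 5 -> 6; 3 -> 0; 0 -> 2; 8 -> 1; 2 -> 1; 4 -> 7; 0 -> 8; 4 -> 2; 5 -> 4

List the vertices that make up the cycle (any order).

3, 4, 5, 7

DFS with gray/black marking from 3:
3 gray
  5 gray
    6 gray
    6 black
    4 gray
      7 gray
        7→3: 3 is gray → back edge
Back edge closes the cycle 3 → 5 → 4 → 7 → 3; its vertices are {3, 4, 5, 7}.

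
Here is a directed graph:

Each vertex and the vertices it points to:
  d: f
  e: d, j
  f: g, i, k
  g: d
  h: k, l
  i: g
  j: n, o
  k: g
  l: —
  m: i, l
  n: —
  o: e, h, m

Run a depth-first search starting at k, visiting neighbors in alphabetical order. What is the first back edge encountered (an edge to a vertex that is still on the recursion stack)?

DFS from k (visiting neighbors in alphabetical order); mark gray on enter, black on exit:
k gray
  g gray
    d gray
      f gray
        f→g: g is gray → back edge
First back edge: f → g.

f->g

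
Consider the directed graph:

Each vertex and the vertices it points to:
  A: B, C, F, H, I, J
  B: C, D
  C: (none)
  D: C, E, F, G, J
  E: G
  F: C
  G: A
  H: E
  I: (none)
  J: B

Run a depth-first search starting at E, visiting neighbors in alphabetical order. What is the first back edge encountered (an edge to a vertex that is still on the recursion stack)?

D→E

DFS from E (visiting neighbors in alphabetical order); mark gray on enter, black on exit:
E gray
  G gray
    A gray
      B gray
        C gray
        C black
        D gray
          D→C: C black — skip
          D→E: E is gray → back edge
First back edge: D → E.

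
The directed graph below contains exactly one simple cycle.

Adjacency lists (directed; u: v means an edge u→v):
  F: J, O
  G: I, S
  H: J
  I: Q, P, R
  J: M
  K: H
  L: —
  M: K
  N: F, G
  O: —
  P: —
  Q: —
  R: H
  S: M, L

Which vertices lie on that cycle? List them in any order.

H, J, K, M

DFS with gray/black marking from J:
J gray
  M gray
    K gray
      H gray
        H→J: J is gray → back edge
Back edge closes the cycle J → M → K → H → J; its vertices are {H, J, K, M}.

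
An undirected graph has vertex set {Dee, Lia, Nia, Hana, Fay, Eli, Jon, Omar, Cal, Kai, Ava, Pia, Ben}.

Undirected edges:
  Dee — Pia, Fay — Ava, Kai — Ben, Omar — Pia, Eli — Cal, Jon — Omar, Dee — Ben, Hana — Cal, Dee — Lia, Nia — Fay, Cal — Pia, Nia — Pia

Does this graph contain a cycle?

No

DFS, tracking each vertex's parent; an edge to a visited non-parent vertex closes a cycle.
Start from Hana:
visit Hana (parent –)
  visit Cal (parent Hana)
    Cal–Hana: parent, skip
    visit Eli (parent Cal)
      Eli–Cal: parent, skip
    visit Pia (parent Cal)
      Pia–Cal: parent, skip
      visit Dee (parent Pia)
        visit Lia (parent Dee)
          Lia–Dee: parent, skip
        Dee–Pia: parent, skip
        visit Ben (parent Dee)
          visit Kai (parent Ben)
            Kai–Ben: parent, skip
          Ben–Dee: parent, skip
      visit Nia (parent Pia)
        visit Fay (parent Nia)
          Fay–Nia: parent, skip
          visit Ava (parent Fay)
            Ava–Fay: parent, skip
        Nia–Pia: parent, skip
      visit Omar (parent Pia)
        visit Jon (parent Omar)
          Jon–Omar: parent, skip
        Omar–Pia: parent, skip
No non-parent visited neighbor found — the graph is a forest.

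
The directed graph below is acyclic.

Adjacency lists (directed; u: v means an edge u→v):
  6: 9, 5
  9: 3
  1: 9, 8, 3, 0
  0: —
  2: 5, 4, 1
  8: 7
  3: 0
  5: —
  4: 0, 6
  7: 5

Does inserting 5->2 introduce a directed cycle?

Adding 5→2 creates a cycle iff 2 can already reach 5.
Path from 2: 2 → 5.
So 2 → … → 5 → 2 is a cycle.

Yes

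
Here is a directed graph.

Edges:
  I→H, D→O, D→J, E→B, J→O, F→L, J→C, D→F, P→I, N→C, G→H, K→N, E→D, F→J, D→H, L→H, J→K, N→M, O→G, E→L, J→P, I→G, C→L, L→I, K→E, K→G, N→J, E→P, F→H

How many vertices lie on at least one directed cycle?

A vertex is on a directed cycle iff it belongs to a strongly connected component of size ≥ 2 (or has a self-loop).
The vertices on cycles are {D, E, F, J, K, N} — 6 in total.

6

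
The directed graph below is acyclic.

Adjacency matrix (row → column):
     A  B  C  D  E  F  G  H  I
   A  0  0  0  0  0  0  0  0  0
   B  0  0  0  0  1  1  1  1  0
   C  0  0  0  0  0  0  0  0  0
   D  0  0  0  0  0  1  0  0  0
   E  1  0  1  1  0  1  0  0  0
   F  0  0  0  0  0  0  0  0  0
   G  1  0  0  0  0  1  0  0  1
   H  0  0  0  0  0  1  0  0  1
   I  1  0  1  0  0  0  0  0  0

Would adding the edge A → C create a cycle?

Adding A→C creates a cycle iff C can already reach A.
Explore from C: no path reaches A. The graph stays acyclic.

No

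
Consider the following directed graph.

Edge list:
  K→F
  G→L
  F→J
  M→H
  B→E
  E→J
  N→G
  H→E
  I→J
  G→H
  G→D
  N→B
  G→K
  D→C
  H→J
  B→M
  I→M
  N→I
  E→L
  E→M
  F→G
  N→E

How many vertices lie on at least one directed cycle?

6

A vertex is on a directed cycle iff it belongs to a strongly connected component of size ≥ 2 (or has a self-loop).
The vertices on cycles are {E, F, G, H, K, M} — 6 in total.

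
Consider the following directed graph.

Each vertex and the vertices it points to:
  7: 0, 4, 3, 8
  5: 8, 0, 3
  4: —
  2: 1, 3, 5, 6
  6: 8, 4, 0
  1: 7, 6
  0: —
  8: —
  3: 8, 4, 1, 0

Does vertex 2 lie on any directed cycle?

No

2 lies on a cycle iff there is a path from 2 back to itself.
Exploring from 2, it never reaches itself; equivalently, its strongly connected component is a singleton.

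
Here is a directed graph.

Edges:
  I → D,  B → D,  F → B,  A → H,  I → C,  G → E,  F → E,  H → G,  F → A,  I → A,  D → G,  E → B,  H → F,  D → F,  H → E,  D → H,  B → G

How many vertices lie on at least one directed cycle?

A vertex is on a directed cycle iff it belongs to a strongly connected component of size ≥ 2 (or has a self-loop).
The vertices on cycles are {A, B, D, E, F, G, H} — 7 in total.

7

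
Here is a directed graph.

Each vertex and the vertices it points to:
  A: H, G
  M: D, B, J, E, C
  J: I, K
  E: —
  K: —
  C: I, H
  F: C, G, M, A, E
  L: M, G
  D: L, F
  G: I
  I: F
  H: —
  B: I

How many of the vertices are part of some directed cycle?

A vertex is on a directed cycle iff it belongs to a strongly connected component of size ≥ 2 (or has a self-loop).
The vertices on cycles are {A, B, C, D, F, G, I, J, L, M} — 10 in total.

10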